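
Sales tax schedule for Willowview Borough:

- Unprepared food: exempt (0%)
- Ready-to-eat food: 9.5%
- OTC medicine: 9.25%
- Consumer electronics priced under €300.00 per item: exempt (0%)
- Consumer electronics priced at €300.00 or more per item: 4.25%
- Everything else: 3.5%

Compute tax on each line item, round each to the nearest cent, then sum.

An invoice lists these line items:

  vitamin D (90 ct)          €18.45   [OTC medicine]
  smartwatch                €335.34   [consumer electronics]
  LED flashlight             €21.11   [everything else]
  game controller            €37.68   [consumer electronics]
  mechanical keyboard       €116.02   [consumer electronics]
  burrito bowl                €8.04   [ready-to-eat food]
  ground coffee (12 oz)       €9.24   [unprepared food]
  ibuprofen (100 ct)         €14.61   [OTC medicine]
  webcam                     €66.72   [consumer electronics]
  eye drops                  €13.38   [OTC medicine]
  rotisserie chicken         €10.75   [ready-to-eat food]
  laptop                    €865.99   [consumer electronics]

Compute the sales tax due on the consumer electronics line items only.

Smartwatch €335.34: consumer electronics, €300.00 or more → 4.25% → €14.25
Game controller €37.68: consumer electronics, under €300.00 → 0% → €0.00
Mechanical keyboard €116.02: consumer electronics, under €300.00 → 0% → €0.00
Webcam €66.72: consumer electronics, under €300.00 → 0% → €0.00
Laptop €865.99: consumer electronics, €300.00 or more → 4.25% → €36.80
Tax on consumer electronics = €14.25 + €0.00 + €0.00 + €0.00 + €36.80 = €51.05

€51.05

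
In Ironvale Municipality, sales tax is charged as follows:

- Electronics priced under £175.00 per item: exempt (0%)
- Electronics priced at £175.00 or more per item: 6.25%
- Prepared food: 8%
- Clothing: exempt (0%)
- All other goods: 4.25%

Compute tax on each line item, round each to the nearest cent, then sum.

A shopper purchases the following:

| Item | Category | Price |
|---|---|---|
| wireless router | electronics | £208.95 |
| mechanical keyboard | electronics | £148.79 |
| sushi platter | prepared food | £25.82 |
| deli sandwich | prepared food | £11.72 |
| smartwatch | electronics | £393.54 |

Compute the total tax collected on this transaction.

Wireless router £208.95: electronics, £175.00 or more → 6.25% → £13.06
Mechanical keyboard £148.79: electronics, under £175.00 → 0% → £0.00
Sushi platter £25.82: prepared food → 8% → £2.07
Deli sandwich £11.72: prepared food → 8% → £0.94
Smartwatch £393.54: electronics, £175.00 or more → 6.25% → £24.60
Total tax = £13.06 + £2.07 + £0.94 + £24.60 = £40.67

£40.67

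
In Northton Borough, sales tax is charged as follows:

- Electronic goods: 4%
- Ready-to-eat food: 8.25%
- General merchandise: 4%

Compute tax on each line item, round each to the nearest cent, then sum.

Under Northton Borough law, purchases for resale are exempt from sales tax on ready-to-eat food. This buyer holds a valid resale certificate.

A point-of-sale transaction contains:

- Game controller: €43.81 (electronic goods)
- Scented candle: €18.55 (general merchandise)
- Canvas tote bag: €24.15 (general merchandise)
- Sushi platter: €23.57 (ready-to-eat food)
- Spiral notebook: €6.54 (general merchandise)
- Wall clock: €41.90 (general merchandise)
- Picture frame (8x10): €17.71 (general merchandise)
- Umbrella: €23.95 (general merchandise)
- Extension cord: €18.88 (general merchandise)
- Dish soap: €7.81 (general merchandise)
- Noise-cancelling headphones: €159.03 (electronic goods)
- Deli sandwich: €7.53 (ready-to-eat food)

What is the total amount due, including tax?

€407.93

Game controller €43.81: electronic goods → 4% → €1.75
Scented candle €18.55: general merchandise → 4% → €0.74
Canvas tote bag €24.15: general merchandise → 4% → €0.97
Sushi platter €23.57: ready-to-eat food, buyer-exempt → 0% → €0.00
Spiral notebook €6.54: general merchandise → 4% → €0.26
Wall clock €41.90: general merchandise → 4% → €1.68
Picture frame (8x10) €17.71: general merchandise → 4% → €0.71
Umbrella €23.95: general merchandise → 4% → €0.96
Extension cord €18.88: general merchandise → 4% → €0.76
Dish soap €7.81: general merchandise → 4% → €0.31
Noise-cancelling headphones €159.03: electronic goods → 4% → €6.36
Deli sandwich €7.53: ready-to-eat food, buyer-exempt → 0% → €0.00
Subtotal = €393.43; tax = €14.50; total due = €407.93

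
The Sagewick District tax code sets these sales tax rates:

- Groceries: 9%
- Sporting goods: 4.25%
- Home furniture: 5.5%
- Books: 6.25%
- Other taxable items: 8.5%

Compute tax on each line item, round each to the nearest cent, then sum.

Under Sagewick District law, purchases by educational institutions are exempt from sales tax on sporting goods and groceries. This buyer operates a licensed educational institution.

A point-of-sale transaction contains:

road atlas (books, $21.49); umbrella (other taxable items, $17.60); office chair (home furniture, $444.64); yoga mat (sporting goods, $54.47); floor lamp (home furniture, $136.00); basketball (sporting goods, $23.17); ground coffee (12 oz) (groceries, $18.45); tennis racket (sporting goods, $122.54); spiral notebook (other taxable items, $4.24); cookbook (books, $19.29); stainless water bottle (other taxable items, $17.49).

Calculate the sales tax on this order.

Road atlas $21.49: books → 6.25% → $1.34
Umbrella $17.60: other taxable items → 8.5% → $1.50
Office chair $444.64: home furniture → 5.5% → $24.46
Yoga mat $54.47: sporting goods, buyer-exempt → 0% → $0.00
Floor lamp $136.00: home furniture → 5.5% → $7.48
Basketball $23.17: sporting goods, buyer-exempt → 0% → $0.00
Ground coffee (12 oz) $18.45: groceries, buyer-exempt → 0% → $0.00
Tennis racket $122.54: sporting goods, buyer-exempt → 0% → $0.00
Spiral notebook $4.24: other taxable items → 8.5% → $0.36
Cookbook $19.29: books → 6.25% → $1.21
Stainless water bottle $17.49: other taxable items → 8.5% → $1.49
Total tax = $1.34 + $1.50 + $24.46 + $7.48 + $0.36 + $1.21 + $1.49 = $37.84

$37.84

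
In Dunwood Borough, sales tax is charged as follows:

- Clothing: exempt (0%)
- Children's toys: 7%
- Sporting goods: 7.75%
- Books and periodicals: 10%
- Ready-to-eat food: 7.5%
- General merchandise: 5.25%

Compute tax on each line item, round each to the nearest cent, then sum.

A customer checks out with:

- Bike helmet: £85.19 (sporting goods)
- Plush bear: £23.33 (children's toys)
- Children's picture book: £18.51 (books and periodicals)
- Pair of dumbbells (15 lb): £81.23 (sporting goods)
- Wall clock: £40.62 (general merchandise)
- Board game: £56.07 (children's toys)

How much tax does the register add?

£22.43

Bike helmet £85.19: sporting goods → 7.75% → £6.60
Plush bear £23.33: children's toys → 7% → £1.63
Children's picture book £18.51: books and periodicals → 10% → £1.85
Pair of dumbbells (15 lb) £81.23: sporting goods → 7.75% → £6.30
Wall clock £40.62: general merchandise → 5.25% → £2.13
Board game £56.07: children's toys → 7% → £3.92
Total tax = £6.60 + £1.63 + £1.85 + £6.30 + £2.13 + £3.92 = £22.43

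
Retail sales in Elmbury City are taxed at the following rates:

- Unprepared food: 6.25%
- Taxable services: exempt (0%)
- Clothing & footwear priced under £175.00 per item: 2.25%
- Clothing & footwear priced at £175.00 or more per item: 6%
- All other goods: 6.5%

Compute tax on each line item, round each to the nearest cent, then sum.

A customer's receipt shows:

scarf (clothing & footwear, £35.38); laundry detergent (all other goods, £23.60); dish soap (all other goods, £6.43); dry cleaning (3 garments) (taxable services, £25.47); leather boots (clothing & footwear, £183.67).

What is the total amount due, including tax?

£288.32

Scarf £35.38: clothing & footwear, under £175.00 → 2.25% → £0.80
Laundry detergent £23.60: all other goods → 6.5% → £1.53
Dish soap £6.43: all other goods → 6.5% → £0.42
Dry cleaning (3 garments) £25.47: taxable services → 0% → £0.00
Leather boots £183.67: clothing & footwear, £175.00 or more → 6% → £11.02
Subtotal = £274.55; tax = £13.77; total due = £288.32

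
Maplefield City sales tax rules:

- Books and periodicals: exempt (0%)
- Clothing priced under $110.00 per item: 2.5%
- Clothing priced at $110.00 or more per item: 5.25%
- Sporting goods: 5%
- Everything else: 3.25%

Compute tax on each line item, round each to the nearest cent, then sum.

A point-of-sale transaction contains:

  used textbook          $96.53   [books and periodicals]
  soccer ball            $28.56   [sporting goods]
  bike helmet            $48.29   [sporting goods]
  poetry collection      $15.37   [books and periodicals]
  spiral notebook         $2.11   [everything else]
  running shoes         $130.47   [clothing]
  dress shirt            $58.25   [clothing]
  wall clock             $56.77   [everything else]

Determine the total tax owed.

$14.07

Used textbook $96.53: books and periodicals → 0% → $0.00
Soccer ball $28.56: sporting goods → 5% → $1.43
Bike helmet $48.29: sporting goods → 5% → $2.41
Poetry collection $15.37: books and periodicals → 0% → $0.00
Spiral notebook $2.11: everything else → 3.25% → $0.07
Running shoes $130.47: clothing, $110.00 or more → 5.25% → $6.85
Dress shirt $58.25: clothing, under $110.00 → 2.5% → $1.46
Wall clock $56.77: everything else → 3.25% → $1.85
Total tax = $1.43 + $2.41 + $0.07 + $6.85 + $1.46 + $1.85 = $14.07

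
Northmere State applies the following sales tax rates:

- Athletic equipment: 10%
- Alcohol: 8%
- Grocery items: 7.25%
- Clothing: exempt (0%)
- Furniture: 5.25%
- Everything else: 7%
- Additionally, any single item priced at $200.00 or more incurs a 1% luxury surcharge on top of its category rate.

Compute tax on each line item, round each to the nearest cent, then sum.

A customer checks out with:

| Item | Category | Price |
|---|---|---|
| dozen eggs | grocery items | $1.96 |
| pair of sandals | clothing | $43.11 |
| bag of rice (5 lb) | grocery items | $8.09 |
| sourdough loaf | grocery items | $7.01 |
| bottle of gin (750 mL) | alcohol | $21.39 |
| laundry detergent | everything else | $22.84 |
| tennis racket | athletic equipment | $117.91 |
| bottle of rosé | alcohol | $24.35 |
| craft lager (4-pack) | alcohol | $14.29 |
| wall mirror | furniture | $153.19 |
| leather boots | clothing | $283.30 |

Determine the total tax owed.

$30.30

Dozen eggs $1.96: grocery items → 7.25% → $0.14
Pair of sandals $43.11: clothing → 0% → $0.00
Bag of rice (5 lb) $8.09: grocery items → 7.25% → $0.59
Sourdough loaf $7.01: grocery items → 7.25% → $0.51
Bottle of gin (750 mL) $21.39: alcohol → 8% → $1.71
Laundry detergent $22.84: everything else → 7% → $1.60
Tennis racket $117.91: athletic equipment → 10% → $11.79
Bottle of rosé $24.35: alcohol → 8% → $1.95
Craft lager (4-pack) $14.29: alcohol → 8% → $1.14
Wall mirror $153.19: furniture → 5.25% → $8.04
Leather boots $283.30: clothing → 0% + 1% surcharge = 1% → $2.83
Total tax = $0.14 + $0.59 + $0.51 + $1.71 + $1.60 + $11.79 + $1.95 + $1.14 + $8.04 + $2.83 = $30.30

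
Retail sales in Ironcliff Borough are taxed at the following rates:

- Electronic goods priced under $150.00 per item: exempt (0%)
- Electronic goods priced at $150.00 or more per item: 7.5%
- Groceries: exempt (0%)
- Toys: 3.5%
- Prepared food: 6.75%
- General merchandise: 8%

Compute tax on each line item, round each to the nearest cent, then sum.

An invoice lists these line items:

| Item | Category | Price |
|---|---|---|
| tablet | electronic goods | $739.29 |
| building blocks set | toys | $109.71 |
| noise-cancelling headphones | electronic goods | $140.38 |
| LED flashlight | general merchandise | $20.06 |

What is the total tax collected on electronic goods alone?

$55.45

Tablet $739.29: electronic goods, $150.00 or more → 7.5% → $55.45
Noise-cancelling headphones $140.38: electronic goods, under $150.00 → 0% → $0.00
Tax on electronic goods = $55.45 + $0.00 = $55.45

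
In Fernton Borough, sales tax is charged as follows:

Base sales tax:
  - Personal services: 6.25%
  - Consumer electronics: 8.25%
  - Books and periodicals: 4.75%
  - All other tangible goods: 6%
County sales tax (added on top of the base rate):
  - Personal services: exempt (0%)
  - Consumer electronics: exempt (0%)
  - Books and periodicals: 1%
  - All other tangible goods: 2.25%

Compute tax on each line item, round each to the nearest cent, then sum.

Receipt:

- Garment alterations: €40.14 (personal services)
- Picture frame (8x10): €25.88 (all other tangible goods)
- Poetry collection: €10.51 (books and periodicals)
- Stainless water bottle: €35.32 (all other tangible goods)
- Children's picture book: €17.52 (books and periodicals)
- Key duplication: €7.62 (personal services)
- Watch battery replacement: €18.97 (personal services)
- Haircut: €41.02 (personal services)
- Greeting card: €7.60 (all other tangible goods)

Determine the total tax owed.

€14.03

Garment alterations €40.14: personal services → 6.25% + 0% county = 6.25% → €2.51
Picture frame (8x10) €25.88: all other tangible goods → 6% + 2.25% county = 8.25% → €2.14
Poetry collection €10.51: books and periodicals → 4.75% + 1% county = 5.75% → €0.60
Stainless water bottle €35.32: all other tangible goods → 6% + 2.25% county = 8.25% → €2.91
Children's picture book €17.52: books and periodicals → 4.75% + 1% county = 5.75% → €1.01
Key duplication €7.62: personal services → 6.25% + 0% county = 6.25% → €0.48
Watch battery replacement €18.97: personal services → 6.25% + 0% county = 6.25% → €1.19
Haircut €41.02: personal services → 6.25% + 0% county = 6.25% → €2.56
Greeting card €7.60: all other tangible goods → 6% + 2.25% county = 8.25% → €0.63
Total tax = €2.51 + €2.14 + €0.60 + €2.91 + €1.01 + €0.48 + €1.19 + €2.56 + €0.63 = €14.03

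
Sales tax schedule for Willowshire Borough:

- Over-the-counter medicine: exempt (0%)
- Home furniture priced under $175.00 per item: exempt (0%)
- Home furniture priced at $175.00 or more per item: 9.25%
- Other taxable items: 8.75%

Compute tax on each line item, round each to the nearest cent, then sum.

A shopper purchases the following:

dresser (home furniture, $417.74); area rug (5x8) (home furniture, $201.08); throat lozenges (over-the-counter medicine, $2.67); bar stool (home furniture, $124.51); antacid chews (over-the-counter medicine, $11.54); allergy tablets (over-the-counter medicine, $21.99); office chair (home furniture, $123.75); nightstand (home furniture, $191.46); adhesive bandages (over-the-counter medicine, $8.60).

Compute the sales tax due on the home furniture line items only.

Dresser $417.74: home furniture, $175.00 or more → 9.25% → $38.64
Area rug (5x8) $201.08: home furniture, $175.00 or more → 9.25% → $18.60
Bar stool $124.51: home furniture, under $175.00 → 0% → $0.00
Office chair $123.75: home furniture, under $175.00 → 0% → $0.00
Nightstand $191.46: home furniture, $175.00 or more → 9.25% → $17.71
Tax on home furniture = $38.64 + $18.60 + $0.00 + $0.00 + $17.71 = $74.95

$74.95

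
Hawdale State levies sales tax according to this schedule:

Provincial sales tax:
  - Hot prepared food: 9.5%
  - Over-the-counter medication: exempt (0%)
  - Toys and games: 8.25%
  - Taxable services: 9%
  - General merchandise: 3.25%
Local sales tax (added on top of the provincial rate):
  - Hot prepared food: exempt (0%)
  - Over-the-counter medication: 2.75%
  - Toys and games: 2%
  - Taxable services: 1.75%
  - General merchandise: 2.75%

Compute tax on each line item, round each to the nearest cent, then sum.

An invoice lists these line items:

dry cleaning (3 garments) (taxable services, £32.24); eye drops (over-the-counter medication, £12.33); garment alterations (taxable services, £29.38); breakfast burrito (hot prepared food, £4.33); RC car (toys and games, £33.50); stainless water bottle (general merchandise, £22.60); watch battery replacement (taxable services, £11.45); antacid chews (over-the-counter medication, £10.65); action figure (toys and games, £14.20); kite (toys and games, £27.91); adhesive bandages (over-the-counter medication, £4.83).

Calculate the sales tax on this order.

£18.14

Dry cleaning (3 garments) £32.24: taxable services → 9% + 1.75% local = 10.75% → £3.47
Eye drops £12.33: over-the-counter medication → 0% + 2.75% local = 2.75% → £0.34
Garment alterations £29.38: taxable services → 9% + 1.75% local = 10.75% → £3.16
Breakfast burrito £4.33: hot prepared food → 9.5% + 0% local = 9.5% → £0.41
RC car £33.50: toys and games → 8.25% + 2% local = 10.25% → £3.43
Stainless water bottle £22.60: general merchandise → 3.25% + 2.75% local = 6% → £1.36
Watch battery replacement £11.45: taxable services → 9% + 1.75% local = 10.75% → £1.23
Antacid chews £10.65: over-the-counter medication → 0% + 2.75% local = 2.75% → £0.29
Action figure £14.20: toys and games → 8.25% + 2% local = 10.25% → £1.46
Kite £27.91: toys and games → 8.25% + 2% local = 10.25% → £2.86
Adhesive bandages £4.83: over-the-counter medication → 0% + 2.75% local = 2.75% → £0.13
Total tax = £3.47 + £0.34 + £3.16 + £0.41 + £3.43 + £1.36 + £1.23 + £0.29 + £1.46 + £2.86 + £0.13 = £18.14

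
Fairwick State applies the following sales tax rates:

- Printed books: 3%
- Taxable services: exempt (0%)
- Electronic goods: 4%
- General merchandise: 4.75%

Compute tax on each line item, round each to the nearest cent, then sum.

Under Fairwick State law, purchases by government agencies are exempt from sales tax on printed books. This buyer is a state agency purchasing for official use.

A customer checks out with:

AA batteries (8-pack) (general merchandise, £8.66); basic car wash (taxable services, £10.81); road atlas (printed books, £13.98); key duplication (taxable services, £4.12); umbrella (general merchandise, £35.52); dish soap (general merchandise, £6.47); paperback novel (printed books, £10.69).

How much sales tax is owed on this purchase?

£2.41

AA batteries (8-pack) £8.66: general merchandise → 4.75% → £0.41
Basic car wash £10.81: taxable services → 0% → £0.00
Road atlas £13.98: printed books, buyer-exempt → 0% → £0.00
Key duplication £4.12: taxable services → 0% → £0.00
Umbrella £35.52: general merchandise → 4.75% → £1.69
Dish soap £6.47: general merchandise → 4.75% → £0.31
Paperback novel £10.69: printed books, buyer-exempt → 0% → £0.00
Total tax = £0.41 + £1.69 + £0.31 = £2.41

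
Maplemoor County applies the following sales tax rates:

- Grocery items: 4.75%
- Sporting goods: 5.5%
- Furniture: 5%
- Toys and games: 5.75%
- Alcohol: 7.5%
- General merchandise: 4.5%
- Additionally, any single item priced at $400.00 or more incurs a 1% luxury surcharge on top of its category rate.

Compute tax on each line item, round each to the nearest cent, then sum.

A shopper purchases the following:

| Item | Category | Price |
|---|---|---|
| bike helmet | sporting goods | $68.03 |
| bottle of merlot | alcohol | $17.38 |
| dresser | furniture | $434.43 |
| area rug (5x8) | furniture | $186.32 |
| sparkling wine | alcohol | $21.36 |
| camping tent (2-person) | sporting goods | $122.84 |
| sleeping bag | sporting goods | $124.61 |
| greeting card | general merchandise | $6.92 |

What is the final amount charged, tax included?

$1037.84

Bike helmet $68.03: sporting goods → 5.5% → $3.74
Bottle of merlot $17.38: alcohol → 7.5% → $1.30
Dresser $434.43: furniture → 5% + 1% surcharge = 6% → $26.07
Area rug (5x8) $186.32: furniture → 5% → $9.32
Sparkling wine $21.36: alcohol → 7.5% → $1.60
Camping tent (2-person) $122.84: sporting goods → 5.5% → $6.76
Sleeping bag $124.61: sporting goods → 5.5% → $6.85
Greeting card $6.92: general merchandise → 4.5% → $0.31
Subtotal = $981.89; tax = $55.95; total due = $1037.84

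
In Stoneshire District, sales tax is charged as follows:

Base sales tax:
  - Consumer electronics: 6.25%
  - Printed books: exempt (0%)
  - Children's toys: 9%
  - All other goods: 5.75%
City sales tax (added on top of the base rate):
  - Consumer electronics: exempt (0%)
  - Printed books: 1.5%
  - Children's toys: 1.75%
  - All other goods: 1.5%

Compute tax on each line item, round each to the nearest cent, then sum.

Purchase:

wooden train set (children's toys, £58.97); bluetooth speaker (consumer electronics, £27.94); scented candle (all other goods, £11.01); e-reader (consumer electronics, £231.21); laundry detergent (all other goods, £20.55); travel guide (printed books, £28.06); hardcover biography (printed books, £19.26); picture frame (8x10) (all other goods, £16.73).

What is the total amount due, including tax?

Wooden train set £58.97: children's toys → 9% + 1.75% city = 10.75% → £6.34
Bluetooth speaker £27.94: consumer electronics → 6.25% + 0% city = 6.25% → £1.75
Scented candle £11.01: all other goods → 5.75% + 1.5% city = 7.25% → £0.80
E-reader £231.21: consumer electronics → 6.25% + 0% city = 6.25% → £14.45
Laundry detergent £20.55: all other goods → 5.75% + 1.5% city = 7.25% → £1.49
Travel guide £28.06: printed books → 0% + 1.5% city = 1.5% → £0.42
Hardcover biography £19.26: printed books → 0% + 1.5% city = 1.5% → £0.29
Picture frame (8x10) £16.73: all other goods → 5.75% + 1.5% city = 7.25% → £1.21
Subtotal = £413.73; tax = £26.75; total due = £440.48

£440.48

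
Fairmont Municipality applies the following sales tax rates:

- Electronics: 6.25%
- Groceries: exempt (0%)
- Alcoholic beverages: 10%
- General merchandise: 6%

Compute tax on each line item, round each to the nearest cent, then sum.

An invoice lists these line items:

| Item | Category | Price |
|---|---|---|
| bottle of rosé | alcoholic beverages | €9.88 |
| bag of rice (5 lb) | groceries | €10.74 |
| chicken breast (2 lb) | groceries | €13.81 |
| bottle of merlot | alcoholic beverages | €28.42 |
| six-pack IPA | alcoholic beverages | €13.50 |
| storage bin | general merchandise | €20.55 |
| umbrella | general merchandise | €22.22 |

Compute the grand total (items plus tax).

Bottle of rosé €9.88: alcoholic beverages → 10% → €0.99
Bag of rice (5 lb) €10.74: groceries → 0% → €0.00
Chicken breast (2 lb) €13.81: groceries → 0% → €0.00
Bottle of merlot €28.42: alcoholic beverages → 10% → €2.84
Six-pack IPA €13.50: alcoholic beverages → 10% → €1.35
Storage bin €20.55: general merchandise → 6% → €1.23
Umbrella €22.22: general merchandise → 6% → €1.33
Subtotal = €119.12; tax = €7.74; total due = €126.86

€126.86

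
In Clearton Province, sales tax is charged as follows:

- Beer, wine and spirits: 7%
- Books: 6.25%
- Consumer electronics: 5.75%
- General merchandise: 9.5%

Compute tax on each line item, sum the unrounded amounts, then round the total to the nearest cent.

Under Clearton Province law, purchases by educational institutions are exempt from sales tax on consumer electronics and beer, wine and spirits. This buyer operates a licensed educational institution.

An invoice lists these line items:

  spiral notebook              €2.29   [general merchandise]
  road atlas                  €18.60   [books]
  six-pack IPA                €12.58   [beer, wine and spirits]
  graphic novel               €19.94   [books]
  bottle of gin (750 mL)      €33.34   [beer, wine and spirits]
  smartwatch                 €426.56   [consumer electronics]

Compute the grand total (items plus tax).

Spiral notebook €2.29: general merchandise → 9.5% → €0.21755
Road atlas €18.60: books → 6.25% → €1.1625
Six-pack IPA €12.58: beer, wine and spirits, buyer-exempt → 0% → €0.00
Graphic novel €19.94: books → 6.25% → €1.24625
Bottle of gin (750 mL) €33.34: beer, wine and spirits, buyer-exempt → 0% → €0.00
Smartwatch €426.56: consumer electronics, buyer-exempt → 0% → €0.00
Subtotal = €513.31; unrounded tax = €2.6263 → €2.63; total due = €515.94

€515.94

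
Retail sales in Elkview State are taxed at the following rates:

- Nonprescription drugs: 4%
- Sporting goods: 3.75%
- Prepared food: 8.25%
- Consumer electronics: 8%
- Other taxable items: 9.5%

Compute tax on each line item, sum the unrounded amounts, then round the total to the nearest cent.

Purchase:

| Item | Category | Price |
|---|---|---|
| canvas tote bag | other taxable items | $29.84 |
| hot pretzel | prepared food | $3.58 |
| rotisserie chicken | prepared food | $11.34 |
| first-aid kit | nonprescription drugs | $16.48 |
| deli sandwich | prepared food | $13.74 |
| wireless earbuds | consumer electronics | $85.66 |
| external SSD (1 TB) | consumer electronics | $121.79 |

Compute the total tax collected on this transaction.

Canvas tote bag $29.84: other taxable items → 9.5% → $2.8348
Hot pretzel $3.58: prepared food → 8.25% → $0.29535
Rotisserie chicken $11.34: prepared food → 8.25% → $0.93555
First-aid kit $16.48: nonprescription drugs → 4% → $0.6592
Deli sandwich $13.74: prepared food → 8.25% → $1.13355
Wireless earbuds $85.66: consumer electronics → 8% → $6.8528
External SSD (1 TB) $121.79: consumer electronics → 8% → $9.7432
Unrounded tax sum = $22.45445 → $22.45

$22.45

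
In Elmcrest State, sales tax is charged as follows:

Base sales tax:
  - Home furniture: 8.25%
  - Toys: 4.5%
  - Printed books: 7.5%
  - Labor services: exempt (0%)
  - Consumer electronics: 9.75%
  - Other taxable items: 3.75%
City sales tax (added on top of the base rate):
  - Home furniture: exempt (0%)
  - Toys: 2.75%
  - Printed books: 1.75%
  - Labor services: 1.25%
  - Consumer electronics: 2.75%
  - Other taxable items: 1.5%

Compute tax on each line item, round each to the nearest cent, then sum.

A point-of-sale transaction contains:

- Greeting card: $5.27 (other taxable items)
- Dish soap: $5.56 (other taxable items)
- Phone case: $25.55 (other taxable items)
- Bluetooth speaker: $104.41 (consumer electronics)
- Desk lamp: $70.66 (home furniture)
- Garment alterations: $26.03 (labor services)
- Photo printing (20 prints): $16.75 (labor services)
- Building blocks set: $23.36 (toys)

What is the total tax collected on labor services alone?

$0.54

Garment alterations $26.03: labor services → 0% + 1.25% city = 1.25% → $0.33
Photo printing (20 prints) $16.75: labor services → 0% + 1.25% city = 1.25% → $0.21
Tax on labor services = $0.33 + $0.21 = $0.54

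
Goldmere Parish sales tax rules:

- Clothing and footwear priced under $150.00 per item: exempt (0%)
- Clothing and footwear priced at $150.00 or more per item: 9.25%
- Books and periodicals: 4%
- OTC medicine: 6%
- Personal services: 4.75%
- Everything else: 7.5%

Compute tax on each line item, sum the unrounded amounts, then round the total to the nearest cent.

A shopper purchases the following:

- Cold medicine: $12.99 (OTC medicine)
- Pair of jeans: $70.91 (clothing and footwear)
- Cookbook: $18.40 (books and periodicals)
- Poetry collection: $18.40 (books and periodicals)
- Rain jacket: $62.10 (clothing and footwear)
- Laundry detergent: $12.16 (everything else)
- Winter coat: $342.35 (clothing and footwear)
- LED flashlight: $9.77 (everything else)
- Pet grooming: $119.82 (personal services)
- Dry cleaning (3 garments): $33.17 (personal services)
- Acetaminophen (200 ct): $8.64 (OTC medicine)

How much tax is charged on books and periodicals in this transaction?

$1.47

Cookbook $18.40: books and periodicals → 4% → $0.736
Poetry collection $18.40: books and periodicals → 4% → $0.736
Tax on books and periodicals: unrounded sum = $1.472 → $1.47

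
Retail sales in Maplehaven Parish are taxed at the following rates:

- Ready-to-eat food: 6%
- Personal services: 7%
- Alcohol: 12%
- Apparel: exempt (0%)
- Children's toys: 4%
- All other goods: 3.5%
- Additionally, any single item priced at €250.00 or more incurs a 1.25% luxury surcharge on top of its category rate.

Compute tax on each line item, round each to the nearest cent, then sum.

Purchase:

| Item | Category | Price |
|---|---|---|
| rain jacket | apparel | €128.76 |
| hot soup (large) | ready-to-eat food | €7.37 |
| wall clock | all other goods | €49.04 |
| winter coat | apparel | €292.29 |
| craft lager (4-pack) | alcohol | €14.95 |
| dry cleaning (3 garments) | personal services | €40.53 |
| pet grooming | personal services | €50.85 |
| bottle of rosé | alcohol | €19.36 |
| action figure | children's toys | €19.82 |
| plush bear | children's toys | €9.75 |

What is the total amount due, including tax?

€650.22

Rain jacket €128.76: apparel → 0% → €0.00
Hot soup (large) €7.37: ready-to-eat food → 6% → €0.44
Wall clock €49.04: all other goods → 3.5% → €1.72
Winter coat €292.29: apparel → 0% + 1.25% surcharge = 1.25% → €3.65
Craft lager (4-pack) €14.95: alcohol → 12% → €1.79
Dry cleaning (3 garments) €40.53: personal services → 7% → €2.84
Pet grooming €50.85: personal services → 7% → €3.56
Bottle of rosé €19.36: alcohol → 12% → €2.32
Action figure €19.82: children's toys → 4% → €0.79
Plush bear €9.75: children's toys → 4% → €0.39
Subtotal = €632.72; tax = €17.50; total due = €650.22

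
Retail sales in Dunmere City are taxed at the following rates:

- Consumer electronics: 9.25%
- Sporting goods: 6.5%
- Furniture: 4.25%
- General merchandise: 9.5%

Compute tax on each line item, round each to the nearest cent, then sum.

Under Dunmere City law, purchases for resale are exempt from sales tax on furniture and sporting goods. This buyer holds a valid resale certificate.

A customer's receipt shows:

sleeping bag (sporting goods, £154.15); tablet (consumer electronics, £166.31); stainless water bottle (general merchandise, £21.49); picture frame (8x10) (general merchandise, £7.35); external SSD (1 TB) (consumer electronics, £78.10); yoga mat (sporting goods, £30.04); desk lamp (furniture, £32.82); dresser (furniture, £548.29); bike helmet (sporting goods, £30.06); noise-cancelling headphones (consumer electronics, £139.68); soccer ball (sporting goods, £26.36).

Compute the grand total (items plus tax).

£1272.91

Sleeping bag £154.15: sporting goods, buyer-exempt → 0% → £0.00
Tablet £166.31: consumer electronics → 9.25% → £15.38
Stainless water bottle £21.49: general merchandise → 9.5% → £2.04
Picture frame (8x10) £7.35: general merchandise → 9.5% → £0.70
External SSD (1 TB) £78.10: consumer electronics → 9.25% → £7.22
Yoga mat £30.04: sporting goods, buyer-exempt → 0% → £0.00
Desk lamp £32.82: furniture, buyer-exempt → 0% → £0.00
Dresser £548.29: furniture, buyer-exempt → 0% → £0.00
Bike helmet £30.06: sporting goods, buyer-exempt → 0% → £0.00
Noise-cancelling headphones £139.68: consumer electronics → 9.25% → £12.92
Soccer ball £26.36: sporting goods, buyer-exempt → 0% → £0.00
Subtotal = £1234.65; tax = £38.26; total due = £1272.91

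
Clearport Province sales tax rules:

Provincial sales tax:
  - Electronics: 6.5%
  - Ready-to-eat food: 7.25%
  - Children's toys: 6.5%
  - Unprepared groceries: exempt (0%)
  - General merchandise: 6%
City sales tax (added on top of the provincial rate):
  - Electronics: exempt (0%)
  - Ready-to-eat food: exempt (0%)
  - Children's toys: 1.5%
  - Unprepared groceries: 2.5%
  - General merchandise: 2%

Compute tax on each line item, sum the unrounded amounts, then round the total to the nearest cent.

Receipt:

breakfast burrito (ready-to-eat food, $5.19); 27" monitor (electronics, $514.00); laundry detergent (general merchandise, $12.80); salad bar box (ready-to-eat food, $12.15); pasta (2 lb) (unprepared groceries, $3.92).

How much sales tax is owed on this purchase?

$35.79

Breakfast burrito $5.19: ready-to-eat food → 7.25% + 0% city = 7.25% → $0.376275
27" monitor $514.00: electronics → 6.5% + 0% city = 6.5% → $33.41
Laundry detergent $12.80: general merchandise → 6% + 2% city = 8% → $1.024
Salad bar box $12.15: ready-to-eat food → 7.25% + 0% city = 7.25% → $0.880875
Pasta (2 lb) $3.92: unprepared groceries → 0% + 2.5% city = 2.5% → $0.098
Unrounded tax sum = $35.78915 → $35.79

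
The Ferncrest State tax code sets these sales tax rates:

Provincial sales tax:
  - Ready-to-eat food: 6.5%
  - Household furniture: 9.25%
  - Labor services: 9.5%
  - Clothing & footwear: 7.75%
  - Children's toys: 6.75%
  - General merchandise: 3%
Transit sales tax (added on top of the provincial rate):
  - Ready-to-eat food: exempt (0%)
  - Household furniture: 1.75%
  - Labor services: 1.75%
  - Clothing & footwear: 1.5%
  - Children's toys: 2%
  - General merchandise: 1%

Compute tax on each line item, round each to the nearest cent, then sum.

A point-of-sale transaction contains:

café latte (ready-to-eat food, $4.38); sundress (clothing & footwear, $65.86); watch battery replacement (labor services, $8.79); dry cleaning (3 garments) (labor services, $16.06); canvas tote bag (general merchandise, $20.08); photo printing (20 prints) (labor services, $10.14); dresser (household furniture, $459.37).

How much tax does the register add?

$61.64

Café latte $4.38: ready-to-eat food → 6.5% + 0% transit = 6.5% → $0.28
Sundress $65.86: clothing & footwear → 7.75% + 1.5% transit = 9.25% → $6.09
Watch battery replacement $8.79: labor services → 9.5% + 1.75% transit = 11.25% → $0.99
Dry cleaning (3 garments) $16.06: labor services → 9.5% + 1.75% transit = 11.25% → $1.81
Canvas tote bag $20.08: general merchandise → 3% + 1% transit = 4% → $0.80
Photo printing (20 prints) $10.14: labor services → 9.5% + 1.75% transit = 11.25% → $1.14
Dresser $459.37: household furniture → 9.25% + 1.75% transit = 11% → $50.53
Total tax = $0.28 + $6.09 + $0.99 + $1.81 + $0.80 + $1.14 + $50.53 = $61.64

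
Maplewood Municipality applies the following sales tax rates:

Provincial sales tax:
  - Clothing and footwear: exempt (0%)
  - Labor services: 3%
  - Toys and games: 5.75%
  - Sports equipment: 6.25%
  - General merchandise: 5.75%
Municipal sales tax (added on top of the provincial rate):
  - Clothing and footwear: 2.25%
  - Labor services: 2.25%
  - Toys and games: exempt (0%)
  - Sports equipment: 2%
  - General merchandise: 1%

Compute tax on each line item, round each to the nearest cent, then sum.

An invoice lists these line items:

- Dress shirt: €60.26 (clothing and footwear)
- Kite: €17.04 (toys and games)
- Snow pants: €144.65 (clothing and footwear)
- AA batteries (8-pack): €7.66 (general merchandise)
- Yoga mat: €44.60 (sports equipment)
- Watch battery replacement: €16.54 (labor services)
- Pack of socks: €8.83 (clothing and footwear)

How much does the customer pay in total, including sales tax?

Dress shirt €60.26: clothing and footwear → 0% + 2.25% municipal = 2.25% → €1.36
Kite €17.04: toys and games → 5.75% + 0% municipal = 5.75% → €0.98
Snow pants €144.65: clothing and footwear → 0% + 2.25% municipal = 2.25% → €3.25
AA batteries (8-pack) €7.66: general merchandise → 5.75% + 1% municipal = 6.75% → €0.52
Yoga mat €44.60: sports equipment → 6.25% + 2% municipal = 8.25% → €3.68
Watch battery replacement €16.54: labor services → 3% + 2.25% municipal = 5.25% → €0.87
Pack of socks €8.83: clothing and footwear → 0% + 2.25% municipal = 2.25% → €0.20
Subtotal = €299.58; tax = €10.86; total due = €310.44

€310.44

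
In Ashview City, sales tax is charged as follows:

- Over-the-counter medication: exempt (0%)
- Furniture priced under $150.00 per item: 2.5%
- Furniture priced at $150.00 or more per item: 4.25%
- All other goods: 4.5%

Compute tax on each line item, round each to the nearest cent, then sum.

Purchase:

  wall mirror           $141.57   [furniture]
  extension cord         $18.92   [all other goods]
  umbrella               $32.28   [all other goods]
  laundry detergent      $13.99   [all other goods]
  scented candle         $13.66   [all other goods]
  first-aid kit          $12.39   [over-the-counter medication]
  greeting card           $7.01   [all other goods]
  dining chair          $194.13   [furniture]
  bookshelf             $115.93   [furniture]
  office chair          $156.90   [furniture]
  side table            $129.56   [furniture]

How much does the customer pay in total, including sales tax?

Wall mirror $141.57: furniture, under $150.00 → 2.5% → $3.54
Extension cord $18.92: all other goods → 4.5% → $0.85
Umbrella $32.28: all other goods → 4.5% → $1.45
Laundry detergent $13.99: all other goods → 4.5% → $0.63
Scented candle $13.66: all other goods → 4.5% → $0.61
First-aid kit $12.39: over-the-counter medication → 0% → $0.00
Greeting card $7.01: all other goods → 4.5% → $0.32
Dining chair $194.13: furniture, $150.00 or more → 4.25% → $8.25
Bookshelf $115.93: furniture, under $150.00 → 2.5% → $2.90
Office chair $156.90: furniture, $150.00 or more → 4.25% → $6.67
Side table $129.56: furniture, under $150.00 → 2.5% → $3.24
Subtotal = $836.34; tax = $28.46; total due = $864.80

$864.80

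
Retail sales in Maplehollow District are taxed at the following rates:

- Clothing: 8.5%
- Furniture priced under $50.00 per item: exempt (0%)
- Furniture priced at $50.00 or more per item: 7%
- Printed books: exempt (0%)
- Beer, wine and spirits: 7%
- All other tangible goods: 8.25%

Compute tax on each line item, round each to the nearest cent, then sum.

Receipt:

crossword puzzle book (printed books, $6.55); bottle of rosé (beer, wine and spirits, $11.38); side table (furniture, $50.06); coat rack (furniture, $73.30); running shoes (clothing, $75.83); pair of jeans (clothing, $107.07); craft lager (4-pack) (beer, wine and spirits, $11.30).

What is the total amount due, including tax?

$361.26

Crossword puzzle book $6.55: printed books → 0% → $0.00
Bottle of rosé $11.38: beer, wine and spirits → 7% → $0.80
Side table $50.06: furniture, $50.00 or more → 7% → $3.50
Coat rack $73.30: furniture, $50.00 or more → 7% → $5.13
Running shoes $75.83: clothing → 8.5% → $6.45
Pair of jeans $107.07: clothing → 8.5% → $9.10
Craft lager (4-pack) $11.30: beer, wine and spirits → 7% → $0.79
Subtotal = $335.49; tax = $25.77; total due = $361.26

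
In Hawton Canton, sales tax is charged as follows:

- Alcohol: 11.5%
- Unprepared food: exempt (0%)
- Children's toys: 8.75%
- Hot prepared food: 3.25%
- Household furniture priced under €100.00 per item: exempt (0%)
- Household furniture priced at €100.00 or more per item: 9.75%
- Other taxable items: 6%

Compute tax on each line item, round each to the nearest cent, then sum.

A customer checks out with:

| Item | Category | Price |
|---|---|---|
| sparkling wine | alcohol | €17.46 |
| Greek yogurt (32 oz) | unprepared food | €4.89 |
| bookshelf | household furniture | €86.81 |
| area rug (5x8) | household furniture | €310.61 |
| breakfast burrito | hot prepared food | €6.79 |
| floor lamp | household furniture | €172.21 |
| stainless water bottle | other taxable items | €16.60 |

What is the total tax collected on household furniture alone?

€47.07

Bookshelf €86.81: household furniture, under €100.00 → 0% → €0.00
Area rug (5x8) €310.61: household furniture, €100.00 or more → 9.75% → €30.28
Floor lamp €172.21: household furniture, €100.00 or more → 9.75% → €16.79
Tax on household furniture = €0.00 + €30.28 + €16.79 = €47.07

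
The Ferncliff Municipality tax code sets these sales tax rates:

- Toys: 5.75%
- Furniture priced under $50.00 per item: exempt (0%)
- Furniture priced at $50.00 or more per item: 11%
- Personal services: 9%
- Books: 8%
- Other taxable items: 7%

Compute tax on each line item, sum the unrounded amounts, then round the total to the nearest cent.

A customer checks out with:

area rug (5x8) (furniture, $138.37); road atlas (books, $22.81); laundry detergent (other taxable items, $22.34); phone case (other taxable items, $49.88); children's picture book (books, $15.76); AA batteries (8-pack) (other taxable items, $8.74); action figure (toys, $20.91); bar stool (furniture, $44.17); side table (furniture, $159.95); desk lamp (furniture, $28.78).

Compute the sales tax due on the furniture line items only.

$32.82

Area rug (5x8) $138.37: furniture, $50.00 or more → 11% → $15.2207
Bar stool $44.17: furniture, under $50.00 → 0% → $0.00
Side table $159.95: furniture, $50.00 or more → 11% → $17.5945
Desk lamp $28.78: furniture, under $50.00 → 0% → $0.00
Tax on furniture: unrounded sum = $32.8152 → $32.82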